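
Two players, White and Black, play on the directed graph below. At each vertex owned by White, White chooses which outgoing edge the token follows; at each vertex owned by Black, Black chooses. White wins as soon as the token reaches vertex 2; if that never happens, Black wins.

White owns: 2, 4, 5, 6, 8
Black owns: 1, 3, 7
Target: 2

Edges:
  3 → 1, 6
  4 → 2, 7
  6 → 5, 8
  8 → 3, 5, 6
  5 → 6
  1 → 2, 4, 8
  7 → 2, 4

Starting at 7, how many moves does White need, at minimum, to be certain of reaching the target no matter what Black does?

2

A0 = {2}
A1: add {4} — 4 (White) has 4→2.
A2: add {7} — 7 (Black): all of {2, 4} already in.
A3 = A2; e.g. 1 (Black) can still go to 8. Fixed point.
7 enters the attractor at level 2, so White can force the target in 2 moves from there.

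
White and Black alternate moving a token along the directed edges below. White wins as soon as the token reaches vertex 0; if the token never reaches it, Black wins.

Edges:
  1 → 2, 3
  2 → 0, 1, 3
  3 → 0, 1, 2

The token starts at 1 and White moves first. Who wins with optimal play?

Track states (vertex, player-to-move).
A0 = {(0,White), (0,Black)}
A1: add {(2,White), (3,White)}.
A2: add {(1,Black)}.
A3 = A2; e.g. (1,White) stays out. (1,White) never enters ⇒ Black avoids the target.

Black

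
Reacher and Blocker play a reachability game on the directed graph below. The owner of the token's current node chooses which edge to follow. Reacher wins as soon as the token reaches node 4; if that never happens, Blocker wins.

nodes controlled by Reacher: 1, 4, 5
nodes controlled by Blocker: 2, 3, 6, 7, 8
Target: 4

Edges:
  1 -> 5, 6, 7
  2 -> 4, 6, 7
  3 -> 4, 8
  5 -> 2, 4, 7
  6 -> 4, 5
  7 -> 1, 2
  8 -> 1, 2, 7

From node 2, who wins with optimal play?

A0 = {4}
A1: add {5} — 5 (Reacher) has 5→4.
A2: add {1, 6} — 1 (Reacher) has 1→5; 6 (Blocker): all of {4, 5} already in.
A3 = A2; e.g. 2 (Blocker) can still go to 7. Fixed point.
2 never enters the attractor, so Blocker can avoid the target forever.

Blocker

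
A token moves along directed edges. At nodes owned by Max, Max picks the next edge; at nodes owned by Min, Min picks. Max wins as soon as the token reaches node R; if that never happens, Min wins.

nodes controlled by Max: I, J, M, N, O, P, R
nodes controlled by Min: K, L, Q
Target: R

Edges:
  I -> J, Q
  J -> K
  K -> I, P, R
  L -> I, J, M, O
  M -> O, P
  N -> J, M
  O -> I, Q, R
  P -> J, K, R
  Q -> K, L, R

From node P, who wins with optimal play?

A0 = {R}
A1: add {O, P} — O (Max) has O→R; P (Max) has P→R.
P ∈ A1, so Max can force the target.

Max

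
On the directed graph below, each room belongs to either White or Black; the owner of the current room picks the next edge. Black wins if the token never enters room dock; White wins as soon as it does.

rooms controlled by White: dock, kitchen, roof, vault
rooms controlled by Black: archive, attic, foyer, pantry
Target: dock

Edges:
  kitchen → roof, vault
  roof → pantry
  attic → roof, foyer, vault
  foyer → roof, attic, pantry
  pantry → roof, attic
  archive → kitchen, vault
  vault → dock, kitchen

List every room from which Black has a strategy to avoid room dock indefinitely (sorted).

A0 = {dock}
A1: add {vault} — vault (White) has vault→dock.
A2: add {kitchen} — kitchen (White) has kitchen→vault.
A3: add {archive} — archive (Black): all of {kitchen, vault} already in.
A4 = A3; e.g. roof (White) has no edge into A3. Fixed point.
White's attractor = {archive, dock, kitchen, vault}; Black avoids the target exactly from the complement.

attic, foyer, pantry, roof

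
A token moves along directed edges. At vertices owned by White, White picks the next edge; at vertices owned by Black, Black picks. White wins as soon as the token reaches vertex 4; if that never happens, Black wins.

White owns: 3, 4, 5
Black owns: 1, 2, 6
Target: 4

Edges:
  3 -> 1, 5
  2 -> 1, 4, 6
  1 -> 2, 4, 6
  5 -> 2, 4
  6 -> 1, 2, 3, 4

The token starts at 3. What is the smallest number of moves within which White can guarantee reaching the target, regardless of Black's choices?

A0 = {4}
A1: add {5} — 5 (White) has 5→4.
A2: add {3} — 3 (White) has 3→5.
A3 = A2; e.g. 1 (Black) can still go to 2. Fixed point.
3 enters the attractor at level 2, so White can force the target in 2 moves from there.

2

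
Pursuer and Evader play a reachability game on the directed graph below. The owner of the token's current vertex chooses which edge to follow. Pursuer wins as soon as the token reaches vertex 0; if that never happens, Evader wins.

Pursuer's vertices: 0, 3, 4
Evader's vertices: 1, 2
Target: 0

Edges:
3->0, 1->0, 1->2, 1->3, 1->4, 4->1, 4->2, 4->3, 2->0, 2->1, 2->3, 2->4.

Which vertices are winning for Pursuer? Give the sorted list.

0, 3, 4

A0 = {0}
A1: add {3} — 3 (Pursuer) has 3→0.
A2: add {4} — 4 (Pursuer) has 4→3.
A3 = A2; e.g. 1 (Evader) can still go to 2. Fixed point.
Pursuer's winning region = {0, 3, 4}.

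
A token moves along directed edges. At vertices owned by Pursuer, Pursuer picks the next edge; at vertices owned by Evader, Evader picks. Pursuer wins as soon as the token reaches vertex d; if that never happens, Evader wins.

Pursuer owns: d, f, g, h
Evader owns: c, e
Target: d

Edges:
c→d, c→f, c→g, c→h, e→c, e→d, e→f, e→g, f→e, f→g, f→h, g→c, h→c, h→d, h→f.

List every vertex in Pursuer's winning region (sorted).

A0 = {d}
A1: add {h} — h (Pursuer) has h→d.
A2: add {f} — f (Pursuer) has f→h.
A3 = A2; e.g. c (Evader) can still go to g. Fixed point.
Pursuer's winning region = {d, f, h}.

d, f, h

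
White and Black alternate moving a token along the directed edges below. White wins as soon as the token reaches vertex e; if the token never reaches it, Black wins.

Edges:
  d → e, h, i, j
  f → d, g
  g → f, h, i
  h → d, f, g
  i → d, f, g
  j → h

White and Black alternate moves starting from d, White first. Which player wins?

Track states (vertex, player-to-move).
A0 = {(e,White), (e,Black)}
A1: add {(d,White)}.
(d,White) ∈ A1 ⇒ White forces the target.

White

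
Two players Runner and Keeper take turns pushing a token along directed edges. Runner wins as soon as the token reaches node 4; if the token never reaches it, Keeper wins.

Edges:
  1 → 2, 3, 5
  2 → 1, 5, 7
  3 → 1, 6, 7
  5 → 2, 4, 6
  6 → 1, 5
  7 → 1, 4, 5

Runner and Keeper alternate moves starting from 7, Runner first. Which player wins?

Runner

Track states (vertex, player-to-move).
A0 = {(4,Runner), (4,Keeper)}
A1: add {(5,Runner), (7,Runner)}.
(7,Runner) ∈ A1 ⇒ Runner forces the target.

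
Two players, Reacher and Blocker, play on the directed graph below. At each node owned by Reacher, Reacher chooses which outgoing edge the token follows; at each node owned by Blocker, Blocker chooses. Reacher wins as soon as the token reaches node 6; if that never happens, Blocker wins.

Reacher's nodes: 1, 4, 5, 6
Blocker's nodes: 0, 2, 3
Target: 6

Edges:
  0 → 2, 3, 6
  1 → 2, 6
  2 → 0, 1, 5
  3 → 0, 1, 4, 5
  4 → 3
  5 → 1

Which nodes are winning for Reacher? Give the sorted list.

A0 = {6}
A1: add {1} — 1 (Reacher) has 1→6.
A2: add {5} — 5 (Reacher) has 5→1.
A3 = A2; e.g. 0 (Blocker) can still go to 2. Fixed point.
Reacher's winning region = {1, 5, 6}.

1, 5, 6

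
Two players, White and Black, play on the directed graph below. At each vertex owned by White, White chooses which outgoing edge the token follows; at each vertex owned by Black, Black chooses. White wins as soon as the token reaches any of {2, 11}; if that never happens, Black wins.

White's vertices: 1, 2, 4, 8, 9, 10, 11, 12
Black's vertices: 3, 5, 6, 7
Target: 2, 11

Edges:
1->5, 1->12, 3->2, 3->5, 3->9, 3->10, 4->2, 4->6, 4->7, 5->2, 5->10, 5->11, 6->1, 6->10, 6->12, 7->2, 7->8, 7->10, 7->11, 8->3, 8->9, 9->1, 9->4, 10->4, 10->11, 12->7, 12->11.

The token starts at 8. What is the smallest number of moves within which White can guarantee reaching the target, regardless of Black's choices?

A0 = {2, 11}
A1: add {4, 10, 12} — 4 (White) has 4→2; 10 (White) has 10→11; 12 (White) has 12→11.
A2: add {1, 5, 9} — 1 (White) has 1→12; 5 (Black): all of {2, 10, 11} already in; 9 (White) has 9→4.
A3: add {3, 6, 8} — 3 (Black): all of {2, 5, 9, 10} already in; 6 (Black): all of {1, 10, 12} already in; 8 (White) has 8→9.
8 enters the attractor at level 3, so White can force the target in 3 moves from there.

3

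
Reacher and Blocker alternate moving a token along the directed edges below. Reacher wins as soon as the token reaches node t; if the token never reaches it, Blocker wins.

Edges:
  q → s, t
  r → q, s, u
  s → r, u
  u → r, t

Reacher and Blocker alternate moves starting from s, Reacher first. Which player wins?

Track states (vertex, player-to-move).
A0 = {(t,Reacher), (t,Blocker)}
A1: add {(q,Reacher), (u,Reacher)}.
A2 = A1; e.g. (q,Blocker) stays out. (s,Reacher) never enters ⇒ Blocker avoids the target.

Blocker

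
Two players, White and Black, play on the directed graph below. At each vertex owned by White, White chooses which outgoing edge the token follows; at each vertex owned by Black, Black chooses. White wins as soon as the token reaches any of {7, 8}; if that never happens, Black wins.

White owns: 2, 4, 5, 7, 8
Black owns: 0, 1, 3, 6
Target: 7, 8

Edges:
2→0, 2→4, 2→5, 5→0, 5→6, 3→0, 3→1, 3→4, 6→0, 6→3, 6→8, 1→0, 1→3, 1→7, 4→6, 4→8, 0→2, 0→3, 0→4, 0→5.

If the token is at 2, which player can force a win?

White

A0 = {7, 8}
A1: add {4} — 4 (White) has 4→8.
A2: add {2} — 2 (White) has 2→4.
A3 = A2; e.g. 0 (Black) can still go to 3. Fixed point.
2 ∈ A2, so White can force the target.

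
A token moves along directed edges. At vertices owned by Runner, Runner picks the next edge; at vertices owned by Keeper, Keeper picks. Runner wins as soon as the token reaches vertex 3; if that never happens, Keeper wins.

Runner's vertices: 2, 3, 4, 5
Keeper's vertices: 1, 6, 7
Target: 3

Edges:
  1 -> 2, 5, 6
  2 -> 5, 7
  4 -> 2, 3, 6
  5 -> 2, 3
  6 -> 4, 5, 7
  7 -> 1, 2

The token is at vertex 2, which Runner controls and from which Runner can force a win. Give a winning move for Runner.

5

A0 = {3}
A1: add {4, 5} — 4 (Runner) has 4→3; 5 (Runner) has 5→3.
A2: add {2} — 2 (Runner) has 2→5.
A3 = A2; e.g. 1 (Keeper) can still go to 6. Fixed point.
From 2, successor 5 is in the attractor (rank 1); the other successor 7 is not.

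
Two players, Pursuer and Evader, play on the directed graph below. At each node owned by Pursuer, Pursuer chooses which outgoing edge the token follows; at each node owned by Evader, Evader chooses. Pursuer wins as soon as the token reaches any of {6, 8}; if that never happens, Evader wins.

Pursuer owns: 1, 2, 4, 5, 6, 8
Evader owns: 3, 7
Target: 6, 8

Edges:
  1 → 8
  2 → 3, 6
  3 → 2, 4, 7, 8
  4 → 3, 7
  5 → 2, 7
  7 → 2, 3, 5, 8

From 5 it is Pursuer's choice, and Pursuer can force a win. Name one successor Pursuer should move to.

2

A0 = {6, 8}
A1: add {1, 2} — 1 (Pursuer) has 1→8; 2 (Pursuer) has 2→6.
A2: add {5} — 5 (Pursuer) has 5→2.
A3 = A2; e.g. 3 (Evader) can still go to 4. Fixed point.
From 5, successor 2 is in the attractor (rank 1); the other successor 7 is not.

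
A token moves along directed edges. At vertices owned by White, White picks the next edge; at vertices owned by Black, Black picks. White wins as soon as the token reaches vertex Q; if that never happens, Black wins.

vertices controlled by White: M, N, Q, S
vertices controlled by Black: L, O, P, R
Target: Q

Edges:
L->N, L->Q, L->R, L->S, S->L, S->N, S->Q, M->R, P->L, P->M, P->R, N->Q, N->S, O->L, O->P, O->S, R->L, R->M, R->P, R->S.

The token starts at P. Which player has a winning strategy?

Black

A0 = {Q}
A1: add {N, S} — N (White) has N→Q; S (White) has S→Q.
A2 = A1; e.g. L (Black) can still go to R. Fixed point.
P never enters the attractor, so Black can avoid the target forever.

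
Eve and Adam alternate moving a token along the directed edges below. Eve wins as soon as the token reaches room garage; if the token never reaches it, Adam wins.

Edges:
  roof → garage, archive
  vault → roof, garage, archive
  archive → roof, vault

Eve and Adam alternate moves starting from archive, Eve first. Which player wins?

Track states (vertex, player-to-move).
A0 = {(garage,Eve), (garage,Adam)}
A1: add {(roof,Eve), (vault,Eve)}.
A2: add {(archive,Adam)}.
A3 = A2; e.g. (roof,Adam) stays out. (archive,Eve) never enters ⇒ Adam avoids the target.

Adam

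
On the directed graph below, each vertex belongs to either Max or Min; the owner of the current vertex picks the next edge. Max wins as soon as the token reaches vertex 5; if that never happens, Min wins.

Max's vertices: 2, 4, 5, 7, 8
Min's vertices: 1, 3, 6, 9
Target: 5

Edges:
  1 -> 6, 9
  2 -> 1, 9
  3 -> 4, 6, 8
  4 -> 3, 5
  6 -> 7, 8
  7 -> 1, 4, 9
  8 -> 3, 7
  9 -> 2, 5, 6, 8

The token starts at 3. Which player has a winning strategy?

Max

A0 = {5}
A1: add {4} — 4 (Max) has 4→5.
A2: add {7} — 7 (Max) has 7→4.
A3: add {8} — 8 (Max) has 8→7.
A4: add {6} — 6 (Min): all of {7, 8} already in.
A5: add {3} — 3 (Min): all of {4, 6, 8} already in.
A6 = A5; e.g. 1 (Min) can still go to 9. Fixed point.
3 ∈ A5, so Max can force the target.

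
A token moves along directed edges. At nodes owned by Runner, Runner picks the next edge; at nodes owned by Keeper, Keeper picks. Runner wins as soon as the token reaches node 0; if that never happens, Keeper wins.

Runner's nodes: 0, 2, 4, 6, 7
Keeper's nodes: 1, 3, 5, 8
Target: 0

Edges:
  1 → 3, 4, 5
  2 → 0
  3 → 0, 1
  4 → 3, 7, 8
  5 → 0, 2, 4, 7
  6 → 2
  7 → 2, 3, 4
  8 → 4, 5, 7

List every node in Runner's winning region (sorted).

A0 = {0}
A1: add {2} — 2 (Runner) has 2→0.
A2: add {6, 7} — 6 (Runner) has 6→2; 7 (Runner) has 7→2.
A3: add {4} — 4 (Runner) has 4→7.
A4: add {5} — 5 (Keeper): all of {0, 2, 4, 7} already in.
A5: add {8} — 8 (Keeper): all of {4, 5, 7} already in.
A6 = A5; e.g. 1 (Keeper) can still go to 3. Fixed point.
Runner's winning region = {0, 2, 4, 5, 6, 7, 8}.

0, 2, 4, 5, 6, 7, 8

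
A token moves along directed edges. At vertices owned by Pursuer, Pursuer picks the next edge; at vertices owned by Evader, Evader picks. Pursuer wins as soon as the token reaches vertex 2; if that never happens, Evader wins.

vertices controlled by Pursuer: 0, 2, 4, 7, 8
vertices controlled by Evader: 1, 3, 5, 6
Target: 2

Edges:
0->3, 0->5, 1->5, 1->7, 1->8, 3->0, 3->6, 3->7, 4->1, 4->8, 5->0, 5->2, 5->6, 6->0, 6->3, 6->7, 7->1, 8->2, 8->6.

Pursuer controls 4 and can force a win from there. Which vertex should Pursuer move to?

8

A0 = {2}
A1: add {8} — 8 (Pursuer) has 8→2.
A2: add {4} — 4 (Pursuer) has 4→8.
A3 = A2; e.g. 0 (Pursuer) has no edge into A2. Fixed point.
From 4, successor 8 is in the attractor (rank 1); the other successor 1 is not.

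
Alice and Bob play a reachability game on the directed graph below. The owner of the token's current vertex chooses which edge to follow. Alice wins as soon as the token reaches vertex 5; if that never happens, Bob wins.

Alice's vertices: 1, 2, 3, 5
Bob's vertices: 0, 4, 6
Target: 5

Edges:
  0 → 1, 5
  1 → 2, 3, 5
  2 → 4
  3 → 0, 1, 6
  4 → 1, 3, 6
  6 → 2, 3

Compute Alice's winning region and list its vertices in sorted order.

A0 = {5}
A1: add {1} — 1 (Alice) has 1→5.
A2: add {0, 3} — 0 (Bob): all of {1, 5} already in; 3 (Alice) has 3→1.
A3 = A2; e.g. 2 (Alice) has no edge into A2. Fixed point.
Alice's winning region = {0, 1, 3, 5}.

0, 1, 3, 5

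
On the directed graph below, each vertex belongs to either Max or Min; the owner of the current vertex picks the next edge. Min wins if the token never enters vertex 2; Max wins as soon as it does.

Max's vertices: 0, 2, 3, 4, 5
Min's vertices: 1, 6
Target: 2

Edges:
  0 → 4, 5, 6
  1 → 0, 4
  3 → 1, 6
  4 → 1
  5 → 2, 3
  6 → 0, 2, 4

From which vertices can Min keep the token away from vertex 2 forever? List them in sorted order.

A0 = {2}
A1: add {5} — 5 (Max) has 5→2.
A2: add {0} — 0 (Max) has 0→5.
A3 = A2; e.g. 1 (Min) can still go to 4. Fixed point.
Max's attractor = {0, 2, 5}; Min avoids the target exactly from the complement.

1, 3, 4, 6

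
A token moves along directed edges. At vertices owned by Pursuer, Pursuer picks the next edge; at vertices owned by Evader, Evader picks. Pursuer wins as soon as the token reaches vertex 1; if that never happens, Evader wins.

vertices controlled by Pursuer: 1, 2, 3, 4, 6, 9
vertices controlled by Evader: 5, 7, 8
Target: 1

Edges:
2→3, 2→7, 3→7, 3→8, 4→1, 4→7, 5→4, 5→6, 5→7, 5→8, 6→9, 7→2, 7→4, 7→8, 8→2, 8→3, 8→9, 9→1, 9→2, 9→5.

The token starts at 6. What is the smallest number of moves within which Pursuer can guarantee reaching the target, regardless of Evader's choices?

2

A0 = {1}
A1: add {4, 9} — 4 (Pursuer) has 4→1; 9 (Pursuer) has 9→1.
A2: add {6} — 6 (Pursuer) has 6→9.
A3 = A2; e.g. 2 (Pursuer) has no edge into A2. Fixed point.
6 enters the attractor at level 2, so Pursuer can force the target in 2 moves from there.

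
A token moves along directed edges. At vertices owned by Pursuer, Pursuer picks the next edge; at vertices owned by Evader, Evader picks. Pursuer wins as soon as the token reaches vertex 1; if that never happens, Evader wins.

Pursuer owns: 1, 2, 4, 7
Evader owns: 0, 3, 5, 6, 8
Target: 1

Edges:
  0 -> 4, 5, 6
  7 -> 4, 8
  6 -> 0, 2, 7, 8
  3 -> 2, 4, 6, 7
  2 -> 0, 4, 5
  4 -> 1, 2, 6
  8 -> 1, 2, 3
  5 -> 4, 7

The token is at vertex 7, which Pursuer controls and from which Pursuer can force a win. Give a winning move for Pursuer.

4

A0 = {1}
A1: add {4} — 4 (Pursuer) has 4→1.
A2: add {2, 7} — 2 (Pursuer) has 2→4; 7 (Pursuer) has 7→4.
A3: add {5} — 5 (Evader): all of {4, 7} already in.
A4 = A3; e.g. 0 (Evader) can still go to 6. Fixed point.
From 7, successor 4 is in the attractor (rank 1); the other successor 8 is not.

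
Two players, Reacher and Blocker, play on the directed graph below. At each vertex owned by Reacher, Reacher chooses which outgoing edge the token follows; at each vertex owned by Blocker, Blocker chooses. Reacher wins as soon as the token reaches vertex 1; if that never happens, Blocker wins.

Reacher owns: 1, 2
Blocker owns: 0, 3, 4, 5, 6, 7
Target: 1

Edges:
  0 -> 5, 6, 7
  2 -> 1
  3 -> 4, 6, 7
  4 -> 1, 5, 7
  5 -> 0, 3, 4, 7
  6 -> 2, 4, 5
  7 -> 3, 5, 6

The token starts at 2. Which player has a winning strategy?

Reacher

A0 = {1}
A1: add {2} — 2 (Reacher) has 2→1.
A2 = A1; e.g. 0 (Blocker) can still go to 5. Fixed point.
2 ∈ A1, so Reacher can force the target.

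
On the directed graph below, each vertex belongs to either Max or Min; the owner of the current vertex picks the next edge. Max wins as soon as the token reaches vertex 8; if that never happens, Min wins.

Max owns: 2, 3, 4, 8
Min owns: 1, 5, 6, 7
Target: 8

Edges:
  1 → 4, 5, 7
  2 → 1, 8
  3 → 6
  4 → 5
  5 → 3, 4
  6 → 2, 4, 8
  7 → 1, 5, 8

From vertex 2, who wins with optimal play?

A0 = {8}
A1: add {2} — 2 (Max) has 2→8.
A2 = A1; e.g. 1 (Min) can still go to 4. Fixed point.
2 ∈ A1, so Max can force the target.

Max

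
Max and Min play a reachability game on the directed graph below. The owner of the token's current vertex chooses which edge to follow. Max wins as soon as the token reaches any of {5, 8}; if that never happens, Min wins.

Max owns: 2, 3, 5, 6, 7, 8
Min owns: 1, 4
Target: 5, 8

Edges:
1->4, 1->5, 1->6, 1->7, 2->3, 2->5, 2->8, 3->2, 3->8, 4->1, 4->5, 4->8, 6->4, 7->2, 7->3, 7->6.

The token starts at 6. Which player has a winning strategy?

A0 = {5, 8}
A1: add {2, 3} — 2 (Max) has 2→5; 3 (Max) has 3→8.
A2: add {7} — 7 (Max) has 7→2.
A3 = A2; e.g. 1 (Min) can still go to 4. Fixed point.
6 never enters the attractor, so Min can avoid the target forever.

Min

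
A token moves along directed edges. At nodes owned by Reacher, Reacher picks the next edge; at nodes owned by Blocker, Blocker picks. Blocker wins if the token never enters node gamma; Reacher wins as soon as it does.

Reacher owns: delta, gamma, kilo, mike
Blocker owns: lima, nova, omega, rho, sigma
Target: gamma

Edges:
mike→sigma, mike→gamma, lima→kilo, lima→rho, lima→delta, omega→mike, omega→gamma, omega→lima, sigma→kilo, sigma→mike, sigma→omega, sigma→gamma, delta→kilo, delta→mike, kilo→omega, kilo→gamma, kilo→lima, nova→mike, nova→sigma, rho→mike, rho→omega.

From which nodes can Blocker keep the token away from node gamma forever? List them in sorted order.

A0 = {gamma}
A1: add {kilo, mike} — kilo (Reacher) has kilo→gamma; mike (Reacher) has mike→gamma.
A2: add {delta} — delta (Reacher) has delta→kilo.
A3 = A2; e.g. rho (Blocker) can still go to omega. Fixed point.
Reacher's attractor = {delta, gamma, kilo, mike}; Blocker avoids the target exactly from the complement.

lima, nova, omega, rho, sigma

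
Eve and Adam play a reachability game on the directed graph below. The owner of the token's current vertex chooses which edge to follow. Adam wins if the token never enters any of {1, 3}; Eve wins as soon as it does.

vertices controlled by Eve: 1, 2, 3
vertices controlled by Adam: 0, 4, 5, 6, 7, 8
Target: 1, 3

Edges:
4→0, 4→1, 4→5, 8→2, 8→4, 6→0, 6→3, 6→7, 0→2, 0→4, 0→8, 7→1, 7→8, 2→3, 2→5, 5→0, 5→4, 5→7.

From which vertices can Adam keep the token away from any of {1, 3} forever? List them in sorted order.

0, 4, 5, 6, 7, 8

A0 = {1, 3}
A1: add {2} — 2 (Eve) has 2→3.
A2 = A1; e.g. 0 (Adam) can still go to 4. Fixed point.
Eve's attractor = {1, 2, 3}; Adam avoids the target exactly from the complement.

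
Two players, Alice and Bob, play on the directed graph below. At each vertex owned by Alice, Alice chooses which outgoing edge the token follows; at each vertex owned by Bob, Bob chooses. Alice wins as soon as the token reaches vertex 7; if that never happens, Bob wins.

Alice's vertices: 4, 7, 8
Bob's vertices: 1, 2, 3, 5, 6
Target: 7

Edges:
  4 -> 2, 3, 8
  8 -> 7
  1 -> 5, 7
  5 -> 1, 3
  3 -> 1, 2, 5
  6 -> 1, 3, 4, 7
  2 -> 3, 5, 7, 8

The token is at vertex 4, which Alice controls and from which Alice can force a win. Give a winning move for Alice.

8

A0 = {7}
A1: add {8} — 8 (Alice) has 8→7.
A2: add {4} — 4 (Alice) has 4→8.
A3 = A2; e.g. 1 (Bob) can still go to 5. Fixed point.
From 4, successor 8 is in the attractor (rank 1); the other successors 2, 3 are not.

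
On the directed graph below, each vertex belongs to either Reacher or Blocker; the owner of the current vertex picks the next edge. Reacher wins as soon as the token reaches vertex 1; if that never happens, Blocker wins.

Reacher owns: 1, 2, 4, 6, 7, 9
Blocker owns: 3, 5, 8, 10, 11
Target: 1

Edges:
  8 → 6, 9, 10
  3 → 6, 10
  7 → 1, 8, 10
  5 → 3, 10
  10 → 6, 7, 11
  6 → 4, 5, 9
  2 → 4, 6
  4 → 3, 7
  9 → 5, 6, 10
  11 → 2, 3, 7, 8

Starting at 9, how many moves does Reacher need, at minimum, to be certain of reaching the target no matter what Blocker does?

A0 = {1}
A1: add {7} — 7 (Reacher) has 7→1.
A2: add {4} — 4 (Reacher) has 4→7.
A3: add {2, 6} — 2 (Reacher) has 2→4; 6 (Reacher) has 6→4.
A4: add {9} — 9 (Reacher) has 9→6.
A5 = A4; e.g. 3 (Blocker) can still go to 10. Fixed point.
9 enters the attractor at level 4, so Reacher can force the target in 4 moves from there.

4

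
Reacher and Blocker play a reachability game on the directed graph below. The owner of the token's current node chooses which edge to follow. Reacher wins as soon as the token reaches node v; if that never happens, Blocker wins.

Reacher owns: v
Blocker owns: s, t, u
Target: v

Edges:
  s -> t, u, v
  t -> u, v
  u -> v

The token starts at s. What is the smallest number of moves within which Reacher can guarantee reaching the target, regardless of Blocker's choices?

A0 = {v}
A1: add {u} — u (Blocker): all of {v} already in.
A2: add {t} — t (Blocker): all of {u, v} already in.
A3: add {s} — s (Blocker): all of {t, u, v} already in.
A3 = all vertices. Fixed point.
s enters the attractor at level 3, so Reacher can force the target in 3 moves from there.

3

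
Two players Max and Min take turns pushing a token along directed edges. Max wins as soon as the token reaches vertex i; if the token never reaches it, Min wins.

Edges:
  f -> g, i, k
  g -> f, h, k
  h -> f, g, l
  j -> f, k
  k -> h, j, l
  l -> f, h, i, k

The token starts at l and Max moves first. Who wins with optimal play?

Track states (vertex, player-to-move).
A0 = {(i,Max), (i,Min)}
A1: add {(f,Max), (l,Max)}.
(l,Max) ∈ A1 ⇒ Max forces the target.

Max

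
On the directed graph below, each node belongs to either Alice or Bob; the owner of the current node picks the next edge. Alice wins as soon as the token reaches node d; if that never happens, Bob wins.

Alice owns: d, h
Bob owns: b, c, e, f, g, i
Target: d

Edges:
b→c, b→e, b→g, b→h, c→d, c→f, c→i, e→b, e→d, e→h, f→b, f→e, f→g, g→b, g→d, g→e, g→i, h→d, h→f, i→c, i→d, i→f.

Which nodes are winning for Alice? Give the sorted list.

d, h

A0 = {d}
A1: add {h} — h (Alice) has h→d.
A2 = A1; e.g. b (Bob) can still go to c. Fixed point.
Alice's winning region = {d, h}.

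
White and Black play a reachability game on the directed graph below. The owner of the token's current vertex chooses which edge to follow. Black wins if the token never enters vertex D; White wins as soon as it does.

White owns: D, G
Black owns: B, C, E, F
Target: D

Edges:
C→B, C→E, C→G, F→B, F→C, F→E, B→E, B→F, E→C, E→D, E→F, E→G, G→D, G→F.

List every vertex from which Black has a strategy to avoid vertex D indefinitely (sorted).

B, C, E, F

A0 = {D}
A1: add {G} — G (White) has G→D.
A2 = A1; e.g. B (Black) can still go to E. Fixed point.
White's attractor = {D, G}; Black avoids the target exactly from the complement.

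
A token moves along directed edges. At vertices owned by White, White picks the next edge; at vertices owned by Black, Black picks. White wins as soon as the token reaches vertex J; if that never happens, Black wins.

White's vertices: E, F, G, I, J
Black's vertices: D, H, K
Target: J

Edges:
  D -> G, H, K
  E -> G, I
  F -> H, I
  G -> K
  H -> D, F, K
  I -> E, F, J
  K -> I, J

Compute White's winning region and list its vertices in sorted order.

A0 = {J}
A1: add {I} — I (White) has I→J.
A2: add {E, F, K} — E (White) has E→I; F (White) has F→I; K (Black): all of {I, J} already in.
A3: add {G} — G (White) has G→K.
A4 = A3; e.g. D (Black) can still go to H. Fixed point.
White's winning region = {E, F, G, I, J, K}.

E, F, G, I, J, K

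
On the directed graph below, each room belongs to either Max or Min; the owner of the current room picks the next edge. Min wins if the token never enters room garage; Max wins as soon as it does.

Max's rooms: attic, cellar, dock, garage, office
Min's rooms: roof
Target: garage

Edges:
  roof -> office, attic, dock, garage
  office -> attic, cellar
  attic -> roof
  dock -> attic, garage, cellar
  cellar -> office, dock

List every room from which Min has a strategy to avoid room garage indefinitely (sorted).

A0 = {garage}
A1: add {dock} — dock (Max) has dock→garage.
A2: add {cellar} — cellar (Max) has cellar→dock.
A3: add {office} — office (Max) has office→cellar.
A4 = A3; e.g. roof (Min) can still go to attic. Fixed point.
Max's attractor = {cellar, dock, garage, office}; Min avoids the target exactly from the complement.

attic, roof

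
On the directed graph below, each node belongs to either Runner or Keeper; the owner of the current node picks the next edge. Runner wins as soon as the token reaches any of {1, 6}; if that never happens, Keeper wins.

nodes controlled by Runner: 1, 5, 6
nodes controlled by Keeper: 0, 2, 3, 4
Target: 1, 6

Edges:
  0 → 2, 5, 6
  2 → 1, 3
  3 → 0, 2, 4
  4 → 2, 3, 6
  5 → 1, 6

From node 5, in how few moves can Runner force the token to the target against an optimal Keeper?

1

A0 = {1, 6}
A1: add {5} — 5 (Runner) has 5→1.
A2 = A1; e.g. 0 (Keeper) can still go to 2. Fixed point.
5 enters the attractor at level 1, so Runner can force the target in 1 move from there.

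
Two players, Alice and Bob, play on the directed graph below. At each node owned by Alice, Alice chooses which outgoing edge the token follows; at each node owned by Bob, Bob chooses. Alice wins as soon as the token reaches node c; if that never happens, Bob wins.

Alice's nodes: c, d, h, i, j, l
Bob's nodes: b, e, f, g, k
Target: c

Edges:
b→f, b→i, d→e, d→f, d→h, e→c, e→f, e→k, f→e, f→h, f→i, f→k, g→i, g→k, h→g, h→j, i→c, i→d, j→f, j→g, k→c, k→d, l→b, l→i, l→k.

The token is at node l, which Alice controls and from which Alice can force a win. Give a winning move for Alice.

i

A0 = {c}
A1: add {i} — i (Alice) has i→c.
A2: add {l} — l (Alice) has l→i.
A3 = A2; e.g. b (Bob) can still go to f. Fixed point.
From l, successor i is in the attractor (rank 1); the other successors b, k are not.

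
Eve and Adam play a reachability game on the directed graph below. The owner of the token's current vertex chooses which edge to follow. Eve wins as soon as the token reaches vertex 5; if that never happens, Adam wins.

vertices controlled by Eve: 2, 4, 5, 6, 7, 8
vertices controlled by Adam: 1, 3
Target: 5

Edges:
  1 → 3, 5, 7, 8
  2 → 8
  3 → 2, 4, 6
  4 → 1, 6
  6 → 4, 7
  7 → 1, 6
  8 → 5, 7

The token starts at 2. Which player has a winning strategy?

Eve

A0 = {5}
A1: add {8} — 8 (Eve) has 8→5.
A2: add {2} — 2 (Eve) has 2→8.
A3 = A2; e.g. 1 (Adam) can still go to 3. Fixed point.
2 ∈ A2, so Eve can force the target.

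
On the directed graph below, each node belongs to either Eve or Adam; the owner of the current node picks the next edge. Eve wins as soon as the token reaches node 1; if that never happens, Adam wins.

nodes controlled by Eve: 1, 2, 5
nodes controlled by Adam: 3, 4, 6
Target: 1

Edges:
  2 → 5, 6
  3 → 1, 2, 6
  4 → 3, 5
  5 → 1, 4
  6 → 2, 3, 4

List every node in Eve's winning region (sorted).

A0 = {1}
A1: add {5} — 5 (Eve) has 5→1.
A2: add {2} — 2 (Eve) has 2→5.
A3 = A2; e.g. 3 (Adam) can still go to 6. Fixed point.
Eve's winning region = {1, 2, 5}.

1, 2, 5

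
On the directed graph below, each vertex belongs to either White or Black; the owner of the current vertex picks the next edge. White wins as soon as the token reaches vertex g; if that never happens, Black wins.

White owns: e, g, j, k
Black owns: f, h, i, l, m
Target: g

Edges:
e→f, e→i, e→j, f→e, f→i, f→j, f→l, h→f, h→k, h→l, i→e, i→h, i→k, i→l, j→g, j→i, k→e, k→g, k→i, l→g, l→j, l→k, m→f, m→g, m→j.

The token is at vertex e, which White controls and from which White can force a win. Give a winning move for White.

A0 = {g}
A1: add {j, k} — j (White) has j→g; k (White) has k→g.
A2: add {e, l} — e (White) has e→j; l (Black): all of {g, j, k} already in.
A3 = A2; e.g. f (Black) can still go to i. Fixed point.
From e, successor j is in the attractor (rank 1); the other successors f, i are not.

j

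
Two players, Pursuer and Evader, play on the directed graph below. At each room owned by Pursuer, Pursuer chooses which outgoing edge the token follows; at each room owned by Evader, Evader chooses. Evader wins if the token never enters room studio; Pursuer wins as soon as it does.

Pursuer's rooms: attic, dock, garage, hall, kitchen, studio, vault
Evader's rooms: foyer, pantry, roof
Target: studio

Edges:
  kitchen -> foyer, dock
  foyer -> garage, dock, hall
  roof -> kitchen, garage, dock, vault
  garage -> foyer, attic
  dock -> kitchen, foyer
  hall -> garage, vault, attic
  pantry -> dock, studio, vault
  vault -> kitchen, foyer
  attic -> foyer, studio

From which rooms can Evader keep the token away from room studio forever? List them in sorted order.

A0 = {studio}
A1: add {attic} — attic (Pursuer) has attic→studio.
A2: add {garage, hall} — garage (Pursuer) has garage→attic; hall (Pursuer) has hall→attic.
A3 = A2; e.g. kitchen (Pursuer) has no edge into A2. Fixed point.
Pursuer's attractor = {attic, garage, hall, studio}; Evader avoids the target exactly from the complement.

dock, foyer, kitchen, pantry, roof, vault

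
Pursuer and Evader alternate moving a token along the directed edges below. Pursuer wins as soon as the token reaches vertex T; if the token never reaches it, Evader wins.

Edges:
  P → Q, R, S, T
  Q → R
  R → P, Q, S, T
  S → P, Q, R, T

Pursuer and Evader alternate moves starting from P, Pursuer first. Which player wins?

Track states (vertex, player-to-move).
A0 = {(T,Pursuer), (T,Evader)}
A1: add {(P,Pursuer), (R,Pursuer), (S,Pursuer)}.
(P,Pursuer) ∈ A1 ⇒ Pursuer forces the target.

Pursuer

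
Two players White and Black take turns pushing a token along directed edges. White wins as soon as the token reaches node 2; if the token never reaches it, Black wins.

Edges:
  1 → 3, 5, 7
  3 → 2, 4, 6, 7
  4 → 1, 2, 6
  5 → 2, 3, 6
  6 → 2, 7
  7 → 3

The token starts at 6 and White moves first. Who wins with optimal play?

White

Track states (vertex, player-to-move).
A0 = {(2,White), (2,Black)}
A1: add {(3,White), (4,White), (5,White), (6,White)}.
(6,White) ∈ A1 ⇒ White forces the target.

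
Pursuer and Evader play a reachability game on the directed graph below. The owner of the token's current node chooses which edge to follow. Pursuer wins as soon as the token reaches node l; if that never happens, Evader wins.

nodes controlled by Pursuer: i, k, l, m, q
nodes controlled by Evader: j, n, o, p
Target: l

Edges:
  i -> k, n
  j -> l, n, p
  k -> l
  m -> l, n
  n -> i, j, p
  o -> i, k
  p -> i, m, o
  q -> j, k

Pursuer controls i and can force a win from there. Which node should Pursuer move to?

A0 = {l}
A1: add {k, m} — k (Pursuer) has k→l; m (Pursuer) has m→l.
A2: add {i, q} — i (Pursuer) has i→k; q (Pursuer) has q→k.
A3: add {o} — o (Evader): all of {i, k} already in.
A4: add {p} — p (Evader): all of {i, m, o} already in.
A5 = A4; e.g. j (Evader) can still go to n. Fixed point.
From i, successor k is in the attractor (rank 1); the other successor n is not.

k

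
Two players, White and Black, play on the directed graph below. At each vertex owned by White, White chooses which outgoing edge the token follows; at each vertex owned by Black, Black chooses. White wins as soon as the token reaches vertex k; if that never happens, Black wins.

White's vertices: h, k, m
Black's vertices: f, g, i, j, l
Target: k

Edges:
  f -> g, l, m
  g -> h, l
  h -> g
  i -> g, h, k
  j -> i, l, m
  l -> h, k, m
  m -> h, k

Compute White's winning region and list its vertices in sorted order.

k, m

A0 = {k}
A1: add {m} — m (White) has m→k.
A2 = A1; e.g. f (Black) can still go to g. Fixed point.
White's winning region = {k, m}.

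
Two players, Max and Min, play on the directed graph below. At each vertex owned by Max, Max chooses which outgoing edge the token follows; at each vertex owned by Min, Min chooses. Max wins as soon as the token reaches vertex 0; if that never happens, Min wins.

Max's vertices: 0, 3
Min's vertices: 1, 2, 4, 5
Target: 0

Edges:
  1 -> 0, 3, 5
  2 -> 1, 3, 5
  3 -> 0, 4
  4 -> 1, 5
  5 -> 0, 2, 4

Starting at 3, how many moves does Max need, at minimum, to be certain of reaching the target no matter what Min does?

A0 = {0}
A1: add {3} — 3 (Max) has 3→0.
A2 = A1; e.g. 1 (Min) can still go to 5. Fixed point.
3 enters the attractor at level 1, so Max can force the target in 1 move from there.

1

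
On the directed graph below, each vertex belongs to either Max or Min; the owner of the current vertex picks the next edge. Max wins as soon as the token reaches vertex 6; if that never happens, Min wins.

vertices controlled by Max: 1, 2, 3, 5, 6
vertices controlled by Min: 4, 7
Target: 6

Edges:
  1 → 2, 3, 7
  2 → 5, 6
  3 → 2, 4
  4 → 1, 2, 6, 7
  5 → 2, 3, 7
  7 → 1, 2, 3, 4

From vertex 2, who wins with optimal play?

A0 = {6}
A1: add {2} — 2 (Max) has 2→6.
2 ∈ A1, so Max can force the target.

Max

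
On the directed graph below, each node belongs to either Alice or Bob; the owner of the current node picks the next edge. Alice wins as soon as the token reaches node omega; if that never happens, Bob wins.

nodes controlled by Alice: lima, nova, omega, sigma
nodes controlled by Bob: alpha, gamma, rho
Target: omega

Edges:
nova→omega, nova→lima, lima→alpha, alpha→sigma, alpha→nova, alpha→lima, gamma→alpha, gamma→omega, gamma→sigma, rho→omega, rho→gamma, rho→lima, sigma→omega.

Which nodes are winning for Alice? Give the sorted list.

nova, omega, sigma

A0 = {omega}
A1: add {nova, sigma} — sigma (Alice) has sigma→omega; nova (Alice) has nova→omega.
A2 = A1; e.g. alpha (Bob) can still go to lima. Fixed point.
Alice's winning region = {nova, omega, sigma}.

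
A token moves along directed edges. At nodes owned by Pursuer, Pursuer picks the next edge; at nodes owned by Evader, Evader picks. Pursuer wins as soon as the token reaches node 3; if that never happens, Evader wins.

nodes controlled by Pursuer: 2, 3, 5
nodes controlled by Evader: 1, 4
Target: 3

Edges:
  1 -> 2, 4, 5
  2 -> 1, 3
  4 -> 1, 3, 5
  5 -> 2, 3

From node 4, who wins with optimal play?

Evader

A0 = {3}
A1: add {2, 5} — 2 (Pursuer) has 2→3; 5 (Pursuer) has 5→3.
A2 = A1; e.g. 1 (Evader) can still go to 4. Fixed point.
4 never enters the attractor, so Evader can avoid the target forever.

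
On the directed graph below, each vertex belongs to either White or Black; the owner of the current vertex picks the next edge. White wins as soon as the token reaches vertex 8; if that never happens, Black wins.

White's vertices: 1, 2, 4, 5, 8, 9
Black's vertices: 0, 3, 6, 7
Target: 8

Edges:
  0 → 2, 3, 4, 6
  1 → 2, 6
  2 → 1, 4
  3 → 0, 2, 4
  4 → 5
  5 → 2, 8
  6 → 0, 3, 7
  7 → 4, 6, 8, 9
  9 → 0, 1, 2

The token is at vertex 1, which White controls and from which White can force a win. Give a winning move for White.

A0 = {8}
A1: add {5} — 5 (White) has 5→8.
A2: add {4} — 4 (White) has 4→5.
A3: add {2} — 2 (White) has 2→4.
A4: add {1, 9} — 1 (White) has 1→2; 9 (White) has 9→2.
A5 = A4; e.g. 0 (Black) can still go to 3. Fixed point.
From 1, successor 2 is in the attractor (rank 3); the other successor 6 is not.

2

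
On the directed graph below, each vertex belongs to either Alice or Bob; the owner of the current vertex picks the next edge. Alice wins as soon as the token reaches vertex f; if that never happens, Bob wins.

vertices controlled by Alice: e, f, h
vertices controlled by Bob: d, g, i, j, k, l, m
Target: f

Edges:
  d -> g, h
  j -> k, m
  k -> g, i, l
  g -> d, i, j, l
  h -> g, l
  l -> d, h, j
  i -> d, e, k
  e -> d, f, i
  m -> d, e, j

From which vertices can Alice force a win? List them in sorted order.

A0 = {f}
A1: add {e} — e (Alice) has e→f.
A2 = A1; e.g. d (Bob) can still go to g. Fixed point.
Alice's winning region = {e, f}.

e, f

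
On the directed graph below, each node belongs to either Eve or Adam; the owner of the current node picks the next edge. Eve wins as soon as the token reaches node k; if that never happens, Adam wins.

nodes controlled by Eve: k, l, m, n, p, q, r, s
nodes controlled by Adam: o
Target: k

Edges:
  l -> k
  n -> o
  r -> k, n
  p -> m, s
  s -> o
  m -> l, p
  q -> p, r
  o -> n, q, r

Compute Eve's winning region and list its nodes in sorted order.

A0 = {k}
A1: add {l, r} — l (Eve) has l→k; r (Eve) has r→k.
A2: add {m, q} — m (Eve) has m→l; q (Eve) has q→r.
A3: add {p} — p (Eve) has p→m.
A4 = A3; e.g. n (Eve) has no edge into A3. Fixed point.
Eve's winning region = {k, l, m, p, q, r}.

k, l, m, p, q, r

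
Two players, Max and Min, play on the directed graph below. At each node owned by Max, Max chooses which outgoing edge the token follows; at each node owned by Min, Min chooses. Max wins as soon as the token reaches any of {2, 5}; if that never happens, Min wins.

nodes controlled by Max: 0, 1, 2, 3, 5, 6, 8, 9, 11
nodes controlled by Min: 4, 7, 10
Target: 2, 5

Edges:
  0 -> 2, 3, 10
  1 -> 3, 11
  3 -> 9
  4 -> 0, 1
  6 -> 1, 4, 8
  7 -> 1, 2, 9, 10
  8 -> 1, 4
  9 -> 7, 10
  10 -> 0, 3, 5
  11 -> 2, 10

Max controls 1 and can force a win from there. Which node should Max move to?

11

A0 = {2, 5}
A1: add {0, 11} — 0 (Max) has 0→2; 11 (Max) has 11→2.
A2: add {1} — 1 (Max) has 1→11.
A3: add {4, 6, 8} — 4 (Min): all of {0, 1} already in; 6 (Max) has 6→1; 8 (Max) has 8→1.
A4 = A3; e.g. 3 (Max) has no edge into A3. Fixed point.
From 1, successor 11 is in the attractor (rank 1); the other successor 3 is not.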